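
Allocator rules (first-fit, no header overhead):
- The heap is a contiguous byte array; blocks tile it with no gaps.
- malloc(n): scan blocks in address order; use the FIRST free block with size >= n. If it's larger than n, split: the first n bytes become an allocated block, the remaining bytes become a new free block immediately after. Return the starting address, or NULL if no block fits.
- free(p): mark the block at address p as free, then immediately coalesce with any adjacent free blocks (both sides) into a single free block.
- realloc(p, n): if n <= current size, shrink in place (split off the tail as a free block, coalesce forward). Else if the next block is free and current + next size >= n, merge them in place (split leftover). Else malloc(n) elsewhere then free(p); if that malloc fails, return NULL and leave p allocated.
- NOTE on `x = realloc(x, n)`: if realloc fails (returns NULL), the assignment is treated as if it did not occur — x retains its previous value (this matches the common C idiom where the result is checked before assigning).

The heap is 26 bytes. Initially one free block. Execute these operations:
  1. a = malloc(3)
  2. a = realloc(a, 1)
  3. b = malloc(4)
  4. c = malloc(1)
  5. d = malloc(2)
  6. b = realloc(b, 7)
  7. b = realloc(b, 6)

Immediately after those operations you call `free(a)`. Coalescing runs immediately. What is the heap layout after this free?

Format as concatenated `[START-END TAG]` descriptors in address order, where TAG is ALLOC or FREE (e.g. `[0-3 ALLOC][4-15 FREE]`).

Answer: [0-4 FREE][5-5 ALLOC][6-7 ALLOC][8-13 ALLOC][14-25 FREE]

Derivation:
Op 1: a = malloc(3) -> a = 0; heap: [0-2 ALLOC][3-25 FREE]
Op 2: a = realloc(a, 1) -> a = 0; heap: [0-0 ALLOC][1-25 FREE]
Op 3: b = malloc(4) -> b = 1; heap: [0-0 ALLOC][1-4 ALLOC][5-25 FREE]
Op 4: c = malloc(1) -> c = 5; heap: [0-0 ALLOC][1-4 ALLOC][5-5 ALLOC][6-25 FREE]
Op 5: d = malloc(2) -> d = 6; heap: [0-0 ALLOC][1-4 ALLOC][5-5 ALLOC][6-7 ALLOC][8-25 FREE]
Op 6: b = realloc(b, 7) -> b = 8; heap: [0-0 ALLOC][1-4 FREE][5-5 ALLOC][6-7 ALLOC][8-14 ALLOC][15-25 FREE]
Op 7: b = realloc(b, 6) -> b = 8; heap: [0-0 ALLOC][1-4 FREE][5-5 ALLOC][6-7 ALLOC][8-13 ALLOC][14-25 FREE]
free(a): a = 0 -> block [0-0 ALLOC]; mark free, coalesce with adjacent free neighbors -> [0-4 FREE][5-5 ALLOC][6-7 ALLOC][8-13 ALLOC][14-25 FREE]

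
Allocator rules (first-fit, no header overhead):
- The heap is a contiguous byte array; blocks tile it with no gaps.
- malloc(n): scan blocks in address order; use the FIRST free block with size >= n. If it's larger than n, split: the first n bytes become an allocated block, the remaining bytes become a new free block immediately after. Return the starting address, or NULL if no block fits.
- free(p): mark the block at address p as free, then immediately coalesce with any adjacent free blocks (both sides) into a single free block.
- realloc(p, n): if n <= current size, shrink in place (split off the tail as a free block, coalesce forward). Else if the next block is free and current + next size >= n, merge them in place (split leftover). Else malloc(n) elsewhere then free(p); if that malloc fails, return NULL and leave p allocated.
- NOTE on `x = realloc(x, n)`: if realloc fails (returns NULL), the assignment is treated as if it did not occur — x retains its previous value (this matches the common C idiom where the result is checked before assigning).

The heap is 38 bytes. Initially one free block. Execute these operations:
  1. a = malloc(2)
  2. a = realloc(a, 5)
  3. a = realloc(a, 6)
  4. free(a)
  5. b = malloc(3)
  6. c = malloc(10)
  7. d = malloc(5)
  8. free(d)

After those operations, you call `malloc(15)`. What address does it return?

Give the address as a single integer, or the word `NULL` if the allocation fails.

Answer: 13

Derivation:
Op 1: a = malloc(2) -> a = 0; heap: [0-1 ALLOC][2-37 FREE]
Op 2: a = realloc(a, 5) -> a = 0; heap: [0-4 ALLOC][5-37 FREE]
Op 3: a = realloc(a, 6) -> a = 0; heap: [0-5 ALLOC][6-37 FREE]
Op 4: free(a) -> (freed a); heap: [0-37 FREE]
Op 5: b = malloc(3) -> b = 0; heap: [0-2 ALLOC][3-37 FREE]
Op 6: c = malloc(10) -> c = 3; heap: [0-2 ALLOC][3-12 ALLOC][13-37 FREE]
Op 7: d = malloc(5) -> d = 13; heap: [0-2 ALLOC][3-12 ALLOC][13-17 ALLOC][18-37 FREE]
Op 8: free(d) -> (freed d); heap: [0-2 ALLOC][3-12 ALLOC][13-37 FREE]
malloc(15): first-fit scan over [0-2 ALLOC][3-12 ALLOC][13-37 FREE] -> 13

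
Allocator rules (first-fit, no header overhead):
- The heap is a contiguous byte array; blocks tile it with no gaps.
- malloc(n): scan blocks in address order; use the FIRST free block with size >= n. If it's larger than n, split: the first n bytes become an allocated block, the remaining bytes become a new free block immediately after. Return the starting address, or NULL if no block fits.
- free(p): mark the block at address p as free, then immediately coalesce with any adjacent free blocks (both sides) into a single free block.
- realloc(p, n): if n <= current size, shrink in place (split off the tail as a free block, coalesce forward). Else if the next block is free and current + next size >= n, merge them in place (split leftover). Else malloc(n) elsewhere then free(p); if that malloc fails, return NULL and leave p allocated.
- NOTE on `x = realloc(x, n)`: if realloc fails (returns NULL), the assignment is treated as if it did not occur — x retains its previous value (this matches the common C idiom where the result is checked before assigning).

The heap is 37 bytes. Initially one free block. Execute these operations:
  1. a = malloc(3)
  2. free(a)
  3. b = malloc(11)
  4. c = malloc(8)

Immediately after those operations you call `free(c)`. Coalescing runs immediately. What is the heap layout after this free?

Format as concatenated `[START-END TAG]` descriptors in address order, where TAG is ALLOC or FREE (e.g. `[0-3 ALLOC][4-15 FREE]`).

Answer: [0-10 ALLOC][11-36 FREE]

Derivation:
Op 1: a = malloc(3) -> a = 0; heap: [0-2 ALLOC][3-36 FREE]
Op 2: free(a) -> (freed a); heap: [0-36 FREE]
Op 3: b = malloc(11) -> b = 0; heap: [0-10 ALLOC][11-36 FREE]
Op 4: c = malloc(8) -> c = 11; heap: [0-10 ALLOC][11-18 ALLOC][19-36 FREE]
free(c): c = 11 -> block [11-18 ALLOC]; mark free, coalesce with adjacent free neighbors -> [0-10 ALLOC][11-36 FREE]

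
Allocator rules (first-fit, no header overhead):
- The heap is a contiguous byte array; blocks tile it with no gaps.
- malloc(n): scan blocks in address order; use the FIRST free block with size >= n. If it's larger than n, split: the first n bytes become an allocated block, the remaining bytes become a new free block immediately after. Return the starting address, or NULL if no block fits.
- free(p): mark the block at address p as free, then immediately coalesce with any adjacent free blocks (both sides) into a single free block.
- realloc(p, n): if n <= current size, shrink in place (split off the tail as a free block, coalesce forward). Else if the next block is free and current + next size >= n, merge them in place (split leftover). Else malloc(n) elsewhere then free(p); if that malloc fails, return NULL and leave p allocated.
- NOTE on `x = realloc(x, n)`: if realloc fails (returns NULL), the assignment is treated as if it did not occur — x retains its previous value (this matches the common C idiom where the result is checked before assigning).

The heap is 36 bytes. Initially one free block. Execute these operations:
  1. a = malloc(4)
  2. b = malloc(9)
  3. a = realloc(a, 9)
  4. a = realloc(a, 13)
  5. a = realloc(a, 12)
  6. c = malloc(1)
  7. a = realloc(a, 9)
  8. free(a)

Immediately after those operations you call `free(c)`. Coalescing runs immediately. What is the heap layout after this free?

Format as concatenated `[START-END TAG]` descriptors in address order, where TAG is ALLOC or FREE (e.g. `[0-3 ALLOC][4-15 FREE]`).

Op 1: a = malloc(4) -> a = 0; heap: [0-3 ALLOC][4-35 FREE]
Op 2: b = malloc(9) -> b = 4; heap: [0-3 ALLOC][4-12 ALLOC][13-35 FREE]
Op 3: a = realloc(a, 9) -> a = 13; heap: [0-3 FREE][4-12 ALLOC][13-21 ALLOC][22-35 FREE]
Op 4: a = realloc(a, 13) -> a = 13; heap: [0-3 FREE][4-12 ALLOC][13-25 ALLOC][26-35 FREE]
Op 5: a = realloc(a, 12) -> a = 13; heap: [0-3 FREE][4-12 ALLOC][13-24 ALLOC][25-35 FREE]
Op 6: c = malloc(1) -> c = 0; heap: [0-0 ALLOC][1-3 FREE][4-12 ALLOC][13-24 ALLOC][25-35 FREE]
Op 7: a = realloc(a, 9) -> a = 13; heap: [0-0 ALLOC][1-3 FREE][4-12 ALLOC][13-21 ALLOC][22-35 FREE]
Op 8: free(a) -> (freed a); heap: [0-0 ALLOC][1-3 FREE][4-12 ALLOC][13-35 FREE]
free(c): c = 0 -> block [0-0 ALLOC]; mark free, coalesce with adjacent free neighbors -> [0-3 FREE][4-12 ALLOC][13-35 FREE]

Answer: [0-3 FREE][4-12 ALLOC][13-35 FREE]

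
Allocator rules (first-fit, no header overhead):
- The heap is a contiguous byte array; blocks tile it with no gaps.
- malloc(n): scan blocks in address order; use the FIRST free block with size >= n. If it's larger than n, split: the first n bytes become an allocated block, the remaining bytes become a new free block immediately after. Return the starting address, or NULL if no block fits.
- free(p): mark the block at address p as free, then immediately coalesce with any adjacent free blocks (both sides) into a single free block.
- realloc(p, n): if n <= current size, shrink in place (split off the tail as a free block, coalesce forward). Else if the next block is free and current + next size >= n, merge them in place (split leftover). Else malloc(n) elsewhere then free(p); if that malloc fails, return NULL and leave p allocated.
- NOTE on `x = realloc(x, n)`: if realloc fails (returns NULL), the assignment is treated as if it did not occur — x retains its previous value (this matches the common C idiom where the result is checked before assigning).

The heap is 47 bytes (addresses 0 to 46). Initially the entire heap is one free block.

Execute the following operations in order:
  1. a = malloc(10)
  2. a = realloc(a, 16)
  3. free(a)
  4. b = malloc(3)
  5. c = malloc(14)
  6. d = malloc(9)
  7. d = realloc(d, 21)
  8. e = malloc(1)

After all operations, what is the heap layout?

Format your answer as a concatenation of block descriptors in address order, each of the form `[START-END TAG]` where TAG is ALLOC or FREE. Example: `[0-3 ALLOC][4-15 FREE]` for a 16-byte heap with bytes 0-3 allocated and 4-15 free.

Op 1: a = malloc(10) -> a = 0; heap: [0-9 ALLOC][10-46 FREE]
Op 2: a = realloc(a, 16) -> a = 0; heap: [0-15 ALLOC][16-46 FREE]
Op 3: free(a) -> (freed a); heap: [0-46 FREE]
Op 4: b = malloc(3) -> b = 0; heap: [0-2 ALLOC][3-46 FREE]
Op 5: c = malloc(14) -> c = 3; heap: [0-2 ALLOC][3-16 ALLOC][17-46 FREE]
Op 6: d = malloc(9) -> d = 17; heap: [0-2 ALLOC][3-16 ALLOC][17-25 ALLOC][26-46 FREE]
Op 7: d = realloc(d, 21) -> d = 17; heap: [0-2 ALLOC][3-16 ALLOC][17-37 ALLOC][38-46 FREE]
Op 8: e = malloc(1) -> e = 38; heap: [0-2 ALLOC][3-16 ALLOC][17-37 ALLOC][38-38 ALLOC][39-46 FREE]

Answer: [0-2 ALLOC][3-16 ALLOC][17-37 ALLOC][38-38 ALLOC][39-46 FREE]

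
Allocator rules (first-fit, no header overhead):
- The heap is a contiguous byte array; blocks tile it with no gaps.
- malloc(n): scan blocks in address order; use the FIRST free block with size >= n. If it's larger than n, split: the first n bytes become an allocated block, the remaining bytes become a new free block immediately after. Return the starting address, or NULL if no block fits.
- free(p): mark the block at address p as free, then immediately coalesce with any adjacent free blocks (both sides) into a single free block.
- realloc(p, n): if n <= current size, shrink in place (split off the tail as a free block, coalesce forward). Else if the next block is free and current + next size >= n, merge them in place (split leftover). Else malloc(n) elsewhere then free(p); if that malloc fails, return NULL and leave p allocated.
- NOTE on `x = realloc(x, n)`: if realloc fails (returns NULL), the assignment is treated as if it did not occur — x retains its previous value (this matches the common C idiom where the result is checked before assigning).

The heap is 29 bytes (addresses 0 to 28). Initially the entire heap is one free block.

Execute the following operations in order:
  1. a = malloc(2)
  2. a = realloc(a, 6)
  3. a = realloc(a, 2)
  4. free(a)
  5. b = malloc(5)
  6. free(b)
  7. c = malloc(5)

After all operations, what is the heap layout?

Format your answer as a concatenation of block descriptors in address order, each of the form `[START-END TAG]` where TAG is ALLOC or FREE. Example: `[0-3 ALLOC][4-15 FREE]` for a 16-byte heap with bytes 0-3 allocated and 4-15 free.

Op 1: a = malloc(2) -> a = 0; heap: [0-1 ALLOC][2-28 FREE]
Op 2: a = realloc(a, 6) -> a = 0; heap: [0-5 ALLOC][6-28 FREE]
Op 3: a = realloc(a, 2) -> a = 0; heap: [0-1 ALLOC][2-28 FREE]
Op 4: free(a) -> (freed a); heap: [0-28 FREE]
Op 5: b = malloc(5) -> b = 0; heap: [0-4 ALLOC][5-28 FREE]
Op 6: free(b) -> (freed b); heap: [0-28 FREE]
Op 7: c = malloc(5) -> c = 0; heap: [0-4 ALLOC][5-28 FREE]

Answer: [0-4 ALLOC][5-28 FREE]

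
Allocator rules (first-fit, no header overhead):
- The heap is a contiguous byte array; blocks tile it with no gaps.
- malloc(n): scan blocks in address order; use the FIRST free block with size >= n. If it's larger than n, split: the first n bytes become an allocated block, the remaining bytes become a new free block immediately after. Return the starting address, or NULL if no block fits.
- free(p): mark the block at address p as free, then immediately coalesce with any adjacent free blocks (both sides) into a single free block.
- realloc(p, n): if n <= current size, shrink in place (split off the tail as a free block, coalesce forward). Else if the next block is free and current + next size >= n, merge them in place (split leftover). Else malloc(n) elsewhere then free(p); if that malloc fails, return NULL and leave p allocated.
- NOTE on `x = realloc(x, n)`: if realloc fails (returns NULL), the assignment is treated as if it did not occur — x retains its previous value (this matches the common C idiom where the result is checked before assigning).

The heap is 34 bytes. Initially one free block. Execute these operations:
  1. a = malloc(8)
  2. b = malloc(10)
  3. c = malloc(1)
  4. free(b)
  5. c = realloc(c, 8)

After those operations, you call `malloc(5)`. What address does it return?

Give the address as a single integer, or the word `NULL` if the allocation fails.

Answer: 8

Derivation:
Op 1: a = malloc(8) -> a = 0; heap: [0-7 ALLOC][8-33 FREE]
Op 2: b = malloc(10) -> b = 8; heap: [0-7 ALLOC][8-17 ALLOC][18-33 FREE]
Op 3: c = malloc(1) -> c = 18; heap: [0-7 ALLOC][8-17 ALLOC][18-18 ALLOC][19-33 FREE]
Op 4: free(b) -> (freed b); heap: [0-7 ALLOC][8-17 FREE][18-18 ALLOC][19-33 FREE]
Op 5: c = realloc(c, 8) -> c = 18; heap: [0-7 ALLOC][8-17 FREE][18-25 ALLOC][26-33 FREE]
malloc(5): first-fit scan over [0-7 ALLOC][8-17 FREE][18-25 ALLOC][26-33 FREE] -> 8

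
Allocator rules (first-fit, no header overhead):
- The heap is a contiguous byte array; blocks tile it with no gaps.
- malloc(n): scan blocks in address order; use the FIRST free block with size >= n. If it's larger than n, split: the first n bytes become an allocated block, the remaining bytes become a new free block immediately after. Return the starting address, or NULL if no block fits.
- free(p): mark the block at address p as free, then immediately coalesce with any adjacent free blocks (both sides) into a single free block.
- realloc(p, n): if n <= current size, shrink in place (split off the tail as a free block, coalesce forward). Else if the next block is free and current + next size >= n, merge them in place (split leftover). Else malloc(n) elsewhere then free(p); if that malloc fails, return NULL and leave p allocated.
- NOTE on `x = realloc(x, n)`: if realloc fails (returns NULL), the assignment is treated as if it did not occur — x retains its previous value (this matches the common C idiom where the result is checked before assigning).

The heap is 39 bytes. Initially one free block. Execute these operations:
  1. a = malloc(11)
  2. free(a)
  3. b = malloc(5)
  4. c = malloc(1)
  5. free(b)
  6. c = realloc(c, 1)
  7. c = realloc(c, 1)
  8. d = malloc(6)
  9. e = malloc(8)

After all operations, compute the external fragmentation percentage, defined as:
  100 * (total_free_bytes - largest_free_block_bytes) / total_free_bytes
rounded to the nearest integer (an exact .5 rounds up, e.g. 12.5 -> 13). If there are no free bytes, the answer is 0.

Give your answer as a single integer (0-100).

Answer: 21

Derivation:
Op 1: a = malloc(11) -> a = 0; heap: [0-10 ALLOC][11-38 FREE]
Op 2: free(a) -> (freed a); heap: [0-38 FREE]
Op 3: b = malloc(5) -> b = 0; heap: [0-4 ALLOC][5-38 FREE]
Op 4: c = malloc(1) -> c = 5; heap: [0-4 ALLOC][5-5 ALLOC][6-38 FREE]
Op 5: free(b) -> (freed b); heap: [0-4 FREE][5-5 ALLOC][6-38 FREE]
Op 6: c = realloc(c, 1) -> c = 5; heap: [0-4 FREE][5-5 ALLOC][6-38 FREE]
Op 7: c = realloc(c, 1) -> c = 5; heap: [0-4 FREE][5-5 ALLOC][6-38 FREE]
Op 8: d = malloc(6) -> d = 6; heap: [0-4 FREE][5-5 ALLOC][6-11 ALLOC][12-38 FREE]
Op 9: e = malloc(8) -> e = 12; heap: [0-4 FREE][5-5 ALLOC][6-11 ALLOC][12-19 ALLOC][20-38 FREE]
Free blocks: [5 19] total_free=24 largest=19 -> 100*(24-19)/24 = 500/24 ≈ 20.833 -> rounds to 21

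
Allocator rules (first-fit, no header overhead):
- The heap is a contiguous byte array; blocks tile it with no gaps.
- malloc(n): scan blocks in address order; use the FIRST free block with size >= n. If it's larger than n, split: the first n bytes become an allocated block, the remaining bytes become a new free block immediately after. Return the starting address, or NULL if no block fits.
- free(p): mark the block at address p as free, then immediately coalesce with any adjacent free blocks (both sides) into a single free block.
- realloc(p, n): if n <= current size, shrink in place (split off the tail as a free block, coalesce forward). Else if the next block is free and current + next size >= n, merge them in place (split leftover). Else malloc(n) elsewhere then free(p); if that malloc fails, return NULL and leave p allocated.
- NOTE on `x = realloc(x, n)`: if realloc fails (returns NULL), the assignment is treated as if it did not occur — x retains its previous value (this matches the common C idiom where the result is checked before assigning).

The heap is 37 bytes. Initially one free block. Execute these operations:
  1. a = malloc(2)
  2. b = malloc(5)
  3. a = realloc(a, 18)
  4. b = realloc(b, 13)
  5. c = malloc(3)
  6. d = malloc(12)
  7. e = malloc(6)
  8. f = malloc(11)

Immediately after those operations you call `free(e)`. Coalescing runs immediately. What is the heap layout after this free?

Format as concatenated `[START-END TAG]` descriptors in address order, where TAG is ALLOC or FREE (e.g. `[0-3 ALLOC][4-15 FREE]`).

Answer: [0-1 FREE][2-6 ALLOC][7-24 ALLOC][25-27 ALLOC][28-36 FREE]

Derivation:
Op 1: a = malloc(2) -> a = 0; heap: [0-1 ALLOC][2-36 FREE]
Op 2: b = malloc(5) -> b = 2; heap: [0-1 ALLOC][2-6 ALLOC][7-36 FREE]
Op 3: a = realloc(a, 18) -> a = 7; heap: [0-1 FREE][2-6 ALLOC][7-24 ALLOC][25-36 FREE]
Op 4: b = realloc(b, 13) -> NULL (b unchanged); heap: [0-1 FREE][2-6 ALLOC][7-24 ALLOC][25-36 FREE]
Op 5: c = malloc(3) -> c = 25; heap: [0-1 FREE][2-6 ALLOC][7-24 ALLOC][25-27 ALLOC][28-36 FREE]
Op 6: d = malloc(12) -> d = NULL; heap: [0-1 FREE][2-6 ALLOC][7-24 ALLOC][25-27 ALLOC][28-36 FREE]
Op 7: e = malloc(6) -> e = 28; heap: [0-1 FREE][2-6 ALLOC][7-24 ALLOC][25-27 ALLOC][28-33 ALLOC][34-36 FREE]
Op 8: f = malloc(11) -> f = NULL; heap: [0-1 FREE][2-6 ALLOC][7-24 ALLOC][25-27 ALLOC][28-33 ALLOC][34-36 FREE]
free(e): e = 28 -> block [28-33 ALLOC]; mark free, coalesce with adjacent free neighbors -> [0-1 FREE][2-6 ALLOC][7-24 ALLOC][25-27 ALLOC][28-36 FREE]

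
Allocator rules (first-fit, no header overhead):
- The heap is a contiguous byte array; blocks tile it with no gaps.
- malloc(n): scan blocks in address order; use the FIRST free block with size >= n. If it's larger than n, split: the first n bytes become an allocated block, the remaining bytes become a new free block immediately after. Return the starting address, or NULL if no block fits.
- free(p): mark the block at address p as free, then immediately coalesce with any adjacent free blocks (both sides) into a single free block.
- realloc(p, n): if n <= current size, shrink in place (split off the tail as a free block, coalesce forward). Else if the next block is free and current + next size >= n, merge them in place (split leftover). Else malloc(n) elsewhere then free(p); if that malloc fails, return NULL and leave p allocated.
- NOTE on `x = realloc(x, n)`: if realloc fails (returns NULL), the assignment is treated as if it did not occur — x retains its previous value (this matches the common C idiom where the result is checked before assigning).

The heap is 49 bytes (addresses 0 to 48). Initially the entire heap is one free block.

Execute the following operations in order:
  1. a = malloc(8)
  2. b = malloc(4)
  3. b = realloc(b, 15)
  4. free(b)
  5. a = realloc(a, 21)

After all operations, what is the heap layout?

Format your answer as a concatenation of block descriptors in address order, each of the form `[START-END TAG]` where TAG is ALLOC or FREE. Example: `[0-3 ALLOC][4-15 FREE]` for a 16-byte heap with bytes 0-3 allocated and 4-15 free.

Op 1: a = malloc(8) -> a = 0; heap: [0-7 ALLOC][8-48 FREE]
Op 2: b = malloc(4) -> b = 8; heap: [0-7 ALLOC][8-11 ALLOC][12-48 FREE]
Op 3: b = realloc(b, 15) -> b = 8; heap: [0-7 ALLOC][8-22 ALLOC][23-48 FREE]
Op 4: free(b) -> (freed b); heap: [0-7 ALLOC][8-48 FREE]
Op 5: a = realloc(a, 21) -> a = 0; heap: [0-20 ALLOC][21-48 FREE]

Answer: [0-20 ALLOC][21-48 FREE]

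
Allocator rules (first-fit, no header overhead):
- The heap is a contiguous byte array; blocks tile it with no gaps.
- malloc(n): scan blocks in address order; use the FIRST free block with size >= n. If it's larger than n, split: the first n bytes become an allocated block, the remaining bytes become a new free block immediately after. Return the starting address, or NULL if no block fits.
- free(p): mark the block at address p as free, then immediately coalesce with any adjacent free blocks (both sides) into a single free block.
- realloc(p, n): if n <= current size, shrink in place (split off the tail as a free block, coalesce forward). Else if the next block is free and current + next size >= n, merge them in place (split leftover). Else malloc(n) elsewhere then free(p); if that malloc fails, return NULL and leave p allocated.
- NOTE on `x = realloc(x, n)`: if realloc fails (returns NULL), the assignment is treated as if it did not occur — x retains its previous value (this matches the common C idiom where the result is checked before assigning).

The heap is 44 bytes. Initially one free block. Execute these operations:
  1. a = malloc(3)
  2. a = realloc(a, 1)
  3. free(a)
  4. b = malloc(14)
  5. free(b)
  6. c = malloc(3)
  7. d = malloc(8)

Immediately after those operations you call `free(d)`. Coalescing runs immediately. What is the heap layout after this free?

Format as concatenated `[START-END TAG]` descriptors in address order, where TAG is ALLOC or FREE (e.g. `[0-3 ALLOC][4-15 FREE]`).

Answer: [0-2 ALLOC][3-43 FREE]

Derivation:
Op 1: a = malloc(3) -> a = 0; heap: [0-2 ALLOC][3-43 FREE]
Op 2: a = realloc(a, 1) -> a = 0; heap: [0-0 ALLOC][1-43 FREE]
Op 3: free(a) -> (freed a); heap: [0-43 FREE]
Op 4: b = malloc(14) -> b = 0; heap: [0-13 ALLOC][14-43 FREE]
Op 5: free(b) -> (freed b); heap: [0-43 FREE]
Op 6: c = malloc(3) -> c = 0; heap: [0-2 ALLOC][3-43 FREE]
Op 7: d = malloc(8) -> d = 3; heap: [0-2 ALLOC][3-10 ALLOC][11-43 FREE]
free(d): d = 3 -> block [3-10 ALLOC]; mark free, coalesce with adjacent free neighbors -> [0-2 ALLOC][3-43 FREE]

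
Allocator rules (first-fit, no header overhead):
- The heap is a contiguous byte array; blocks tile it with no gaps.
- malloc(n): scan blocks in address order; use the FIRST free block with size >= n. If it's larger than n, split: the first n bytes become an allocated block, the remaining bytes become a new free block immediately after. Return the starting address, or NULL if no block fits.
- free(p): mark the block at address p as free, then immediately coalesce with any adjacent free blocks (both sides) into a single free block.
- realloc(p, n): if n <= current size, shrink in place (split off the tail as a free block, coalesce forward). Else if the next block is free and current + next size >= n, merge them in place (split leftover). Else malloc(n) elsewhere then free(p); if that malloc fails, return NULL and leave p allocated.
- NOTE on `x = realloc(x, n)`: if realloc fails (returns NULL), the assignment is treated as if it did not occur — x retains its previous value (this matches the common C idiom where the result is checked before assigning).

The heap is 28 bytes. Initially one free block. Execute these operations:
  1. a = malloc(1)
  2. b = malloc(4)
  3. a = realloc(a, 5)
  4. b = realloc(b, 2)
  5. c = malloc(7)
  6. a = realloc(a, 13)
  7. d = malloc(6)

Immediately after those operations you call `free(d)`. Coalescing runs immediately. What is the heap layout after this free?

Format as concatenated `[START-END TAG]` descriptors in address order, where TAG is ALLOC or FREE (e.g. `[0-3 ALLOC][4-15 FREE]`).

Answer: [0-0 FREE][1-2 ALLOC][3-4 FREE][5-9 ALLOC][10-16 ALLOC][17-27 FREE]

Derivation:
Op 1: a = malloc(1) -> a = 0; heap: [0-0 ALLOC][1-27 FREE]
Op 2: b = malloc(4) -> b = 1; heap: [0-0 ALLOC][1-4 ALLOC][5-27 FREE]
Op 3: a = realloc(a, 5) -> a = 5; heap: [0-0 FREE][1-4 ALLOC][5-9 ALLOC][10-27 FREE]
Op 4: b = realloc(b, 2) -> b = 1; heap: [0-0 FREE][1-2 ALLOC][3-4 FREE][5-9 ALLOC][10-27 FREE]
Op 5: c = malloc(7) -> c = 10; heap: [0-0 FREE][1-2 ALLOC][3-4 FREE][5-9 ALLOC][10-16 ALLOC][17-27 FREE]
Op 6: a = realloc(a, 13) -> NULL (a unchanged); heap: [0-0 FREE][1-2 ALLOC][3-4 FREE][5-9 ALLOC][10-16 ALLOC][17-27 FREE]
Op 7: d = malloc(6) -> d = 17; heap: [0-0 FREE][1-2 ALLOC][3-4 FREE][5-9 ALLOC][10-16 ALLOC][17-22 ALLOC][23-27 FREE]
free(d): d = 17 -> block [17-22 ALLOC]; mark free, coalesce with adjacent free neighbors -> [0-0 FREE][1-2 ALLOC][3-4 FREE][5-9 ALLOC][10-16 ALLOC][17-27 FREE]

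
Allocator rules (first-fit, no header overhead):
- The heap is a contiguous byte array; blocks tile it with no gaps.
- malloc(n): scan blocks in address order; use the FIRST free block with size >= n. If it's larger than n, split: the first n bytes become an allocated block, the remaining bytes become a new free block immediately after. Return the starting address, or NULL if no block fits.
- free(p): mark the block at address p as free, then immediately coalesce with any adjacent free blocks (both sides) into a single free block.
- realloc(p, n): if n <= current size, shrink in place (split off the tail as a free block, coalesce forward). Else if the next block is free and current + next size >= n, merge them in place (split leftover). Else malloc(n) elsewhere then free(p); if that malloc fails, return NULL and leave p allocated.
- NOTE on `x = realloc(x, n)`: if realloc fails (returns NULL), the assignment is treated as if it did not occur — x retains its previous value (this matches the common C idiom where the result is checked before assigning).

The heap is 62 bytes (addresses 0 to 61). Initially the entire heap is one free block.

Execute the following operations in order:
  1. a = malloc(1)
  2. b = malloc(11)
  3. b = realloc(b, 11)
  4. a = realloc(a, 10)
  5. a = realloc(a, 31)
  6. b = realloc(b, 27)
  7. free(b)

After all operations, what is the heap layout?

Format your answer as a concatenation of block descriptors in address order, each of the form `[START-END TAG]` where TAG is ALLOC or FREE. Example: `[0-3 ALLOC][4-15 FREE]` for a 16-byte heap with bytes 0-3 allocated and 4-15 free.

Answer: [0-11 FREE][12-42 ALLOC][43-61 FREE]

Derivation:
Op 1: a = malloc(1) -> a = 0; heap: [0-0 ALLOC][1-61 FREE]
Op 2: b = malloc(11) -> b = 1; heap: [0-0 ALLOC][1-11 ALLOC][12-61 FREE]
Op 3: b = realloc(b, 11) -> b = 1; heap: [0-0 ALLOC][1-11 ALLOC][12-61 FREE]
Op 4: a = realloc(a, 10) -> a = 12; heap: [0-0 FREE][1-11 ALLOC][12-21 ALLOC][22-61 FREE]
Op 5: a = realloc(a, 31) -> a = 12; heap: [0-0 FREE][1-11 ALLOC][12-42 ALLOC][43-61 FREE]
Op 6: b = realloc(b, 27) -> NULL (b unchanged); heap: [0-0 FREE][1-11 ALLOC][12-42 ALLOC][43-61 FREE]
Op 7: free(b) -> (freed b); heap: [0-11 FREE][12-42 ALLOC][43-61 FREE]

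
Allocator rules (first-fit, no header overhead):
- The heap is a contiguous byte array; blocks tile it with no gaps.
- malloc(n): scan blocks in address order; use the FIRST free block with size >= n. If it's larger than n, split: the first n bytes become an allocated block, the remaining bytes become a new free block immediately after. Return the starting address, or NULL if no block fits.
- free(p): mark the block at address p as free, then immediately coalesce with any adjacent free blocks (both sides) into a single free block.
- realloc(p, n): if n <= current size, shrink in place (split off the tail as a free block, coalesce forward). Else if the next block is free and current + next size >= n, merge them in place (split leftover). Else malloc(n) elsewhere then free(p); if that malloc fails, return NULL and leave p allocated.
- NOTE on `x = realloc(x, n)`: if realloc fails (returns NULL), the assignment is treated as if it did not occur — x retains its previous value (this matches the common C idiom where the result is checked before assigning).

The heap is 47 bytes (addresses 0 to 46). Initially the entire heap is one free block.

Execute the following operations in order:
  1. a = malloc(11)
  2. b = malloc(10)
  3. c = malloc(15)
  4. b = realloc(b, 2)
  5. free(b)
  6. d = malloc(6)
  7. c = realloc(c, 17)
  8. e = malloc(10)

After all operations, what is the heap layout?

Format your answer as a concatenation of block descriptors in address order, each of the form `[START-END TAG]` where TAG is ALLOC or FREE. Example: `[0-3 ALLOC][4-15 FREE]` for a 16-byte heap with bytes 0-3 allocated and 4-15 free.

Answer: [0-10 ALLOC][11-16 ALLOC][17-20 FREE][21-37 ALLOC][38-46 FREE]

Derivation:
Op 1: a = malloc(11) -> a = 0; heap: [0-10 ALLOC][11-46 FREE]
Op 2: b = malloc(10) -> b = 11; heap: [0-10 ALLOC][11-20 ALLOC][21-46 FREE]
Op 3: c = malloc(15) -> c = 21; heap: [0-10 ALLOC][11-20 ALLOC][21-35 ALLOC][36-46 FREE]
Op 4: b = realloc(b, 2) -> b = 11; heap: [0-10 ALLOC][11-12 ALLOC][13-20 FREE][21-35 ALLOC][36-46 FREE]
Op 5: free(b) -> (freed b); heap: [0-10 ALLOC][11-20 FREE][21-35 ALLOC][36-46 FREE]
Op 6: d = malloc(6) -> d = 11; heap: [0-10 ALLOC][11-16 ALLOC][17-20 FREE][21-35 ALLOC][36-46 FREE]
Op 7: c = realloc(c, 17) -> c = 21; heap: [0-10 ALLOC][11-16 ALLOC][17-20 FREE][21-37 ALLOC][38-46 FREE]
Op 8: e = malloc(10) -> e = NULL; heap: [0-10 ALLOC][11-16 ALLOC][17-20 FREE][21-37 ALLOC][38-46 FREE]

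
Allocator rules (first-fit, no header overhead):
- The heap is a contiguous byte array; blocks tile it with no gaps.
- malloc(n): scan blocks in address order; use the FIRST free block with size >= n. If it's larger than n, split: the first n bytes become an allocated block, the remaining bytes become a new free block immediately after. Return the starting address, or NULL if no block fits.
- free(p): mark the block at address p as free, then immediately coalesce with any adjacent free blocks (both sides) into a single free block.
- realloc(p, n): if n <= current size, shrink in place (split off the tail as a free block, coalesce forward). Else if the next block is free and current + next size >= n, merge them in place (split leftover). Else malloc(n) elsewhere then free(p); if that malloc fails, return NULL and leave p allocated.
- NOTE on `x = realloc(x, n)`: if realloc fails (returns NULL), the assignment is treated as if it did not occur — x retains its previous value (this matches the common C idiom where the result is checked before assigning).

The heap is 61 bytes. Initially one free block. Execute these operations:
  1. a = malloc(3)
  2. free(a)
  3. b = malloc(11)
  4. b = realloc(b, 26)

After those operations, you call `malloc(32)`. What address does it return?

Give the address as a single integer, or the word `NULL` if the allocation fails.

Answer: 26

Derivation:
Op 1: a = malloc(3) -> a = 0; heap: [0-2 ALLOC][3-60 FREE]
Op 2: free(a) -> (freed a); heap: [0-60 FREE]
Op 3: b = malloc(11) -> b = 0; heap: [0-10 ALLOC][11-60 FREE]
Op 4: b = realloc(b, 26) -> b = 0; heap: [0-25 ALLOC][26-60 FREE]
malloc(32): first-fit scan over [0-25 ALLOC][26-60 FREE] -> 26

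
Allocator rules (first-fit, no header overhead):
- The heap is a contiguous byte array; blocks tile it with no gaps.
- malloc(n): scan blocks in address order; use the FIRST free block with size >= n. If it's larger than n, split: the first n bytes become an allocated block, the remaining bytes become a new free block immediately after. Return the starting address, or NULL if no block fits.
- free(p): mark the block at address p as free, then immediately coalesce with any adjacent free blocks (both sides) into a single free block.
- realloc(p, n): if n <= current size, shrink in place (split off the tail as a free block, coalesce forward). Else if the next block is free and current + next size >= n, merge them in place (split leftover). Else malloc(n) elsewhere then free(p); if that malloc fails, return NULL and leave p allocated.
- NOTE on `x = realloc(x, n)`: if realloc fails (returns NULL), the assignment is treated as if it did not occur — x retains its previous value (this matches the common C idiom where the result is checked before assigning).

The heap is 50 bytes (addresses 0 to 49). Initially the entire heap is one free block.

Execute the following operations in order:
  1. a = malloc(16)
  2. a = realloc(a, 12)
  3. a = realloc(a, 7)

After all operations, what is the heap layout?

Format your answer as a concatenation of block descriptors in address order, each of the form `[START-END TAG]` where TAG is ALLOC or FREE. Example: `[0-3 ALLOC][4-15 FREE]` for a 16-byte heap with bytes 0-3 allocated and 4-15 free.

Op 1: a = malloc(16) -> a = 0; heap: [0-15 ALLOC][16-49 FREE]
Op 2: a = realloc(a, 12) -> a = 0; heap: [0-11 ALLOC][12-49 FREE]
Op 3: a = realloc(a, 7) -> a = 0; heap: [0-6 ALLOC][7-49 FREE]

Answer: [0-6 ALLOC][7-49 FREE]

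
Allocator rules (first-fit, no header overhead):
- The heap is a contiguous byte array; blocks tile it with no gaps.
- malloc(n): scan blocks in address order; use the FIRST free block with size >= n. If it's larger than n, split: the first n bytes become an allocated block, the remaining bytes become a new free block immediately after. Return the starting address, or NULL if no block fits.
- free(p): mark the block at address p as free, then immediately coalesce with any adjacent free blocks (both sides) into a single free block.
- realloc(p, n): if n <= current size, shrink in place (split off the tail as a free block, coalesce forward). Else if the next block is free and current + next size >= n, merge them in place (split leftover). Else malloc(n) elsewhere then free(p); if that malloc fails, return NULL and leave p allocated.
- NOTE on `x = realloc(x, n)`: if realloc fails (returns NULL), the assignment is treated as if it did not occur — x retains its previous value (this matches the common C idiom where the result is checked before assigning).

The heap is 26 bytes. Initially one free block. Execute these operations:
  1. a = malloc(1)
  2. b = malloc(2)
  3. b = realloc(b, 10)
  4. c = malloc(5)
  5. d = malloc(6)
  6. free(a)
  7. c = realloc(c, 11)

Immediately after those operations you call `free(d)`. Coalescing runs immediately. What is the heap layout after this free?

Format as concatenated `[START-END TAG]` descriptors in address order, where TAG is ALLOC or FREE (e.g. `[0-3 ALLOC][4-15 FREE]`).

Op 1: a = malloc(1) -> a = 0; heap: [0-0 ALLOC][1-25 FREE]
Op 2: b = malloc(2) -> b = 1; heap: [0-0 ALLOC][1-2 ALLOC][3-25 FREE]
Op 3: b = realloc(b, 10) -> b = 1; heap: [0-0 ALLOC][1-10 ALLOC][11-25 FREE]
Op 4: c = malloc(5) -> c = 11; heap: [0-0 ALLOC][1-10 ALLOC][11-15 ALLOC][16-25 FREE]
Op 5: d = malloc(6) -> d = 16; heap: [0-0 ALLOC][1-10 ALLOC][11-15 ALLOC][16-21 ALLOC][22-25 FREE]
Op 6: free(a) -> (freed a); heap: [0-0 FREE][1-10 ALLOC][11-15 ALLOC][16-21 ALLOC][22-25 FREE]
Op 7: c = realloc(c, 11) -> NULL (c unchanged); heap: [0-0 FREE][1-10 ALLOC][11-15 ALLOC][16-21 ALLOC][22-25 FREE]
free(d): d = 16 -> block [16-21 ALLOC]; mark free, coalesce with adjacent free neighbors -> [0-0 FREE][1-10 ALLOC][11-15 ALLOC][16-25 FREE]

Answer: [0-0 FREE][1-10 ALLOC][11-15 ALLOC][16-25 FREE]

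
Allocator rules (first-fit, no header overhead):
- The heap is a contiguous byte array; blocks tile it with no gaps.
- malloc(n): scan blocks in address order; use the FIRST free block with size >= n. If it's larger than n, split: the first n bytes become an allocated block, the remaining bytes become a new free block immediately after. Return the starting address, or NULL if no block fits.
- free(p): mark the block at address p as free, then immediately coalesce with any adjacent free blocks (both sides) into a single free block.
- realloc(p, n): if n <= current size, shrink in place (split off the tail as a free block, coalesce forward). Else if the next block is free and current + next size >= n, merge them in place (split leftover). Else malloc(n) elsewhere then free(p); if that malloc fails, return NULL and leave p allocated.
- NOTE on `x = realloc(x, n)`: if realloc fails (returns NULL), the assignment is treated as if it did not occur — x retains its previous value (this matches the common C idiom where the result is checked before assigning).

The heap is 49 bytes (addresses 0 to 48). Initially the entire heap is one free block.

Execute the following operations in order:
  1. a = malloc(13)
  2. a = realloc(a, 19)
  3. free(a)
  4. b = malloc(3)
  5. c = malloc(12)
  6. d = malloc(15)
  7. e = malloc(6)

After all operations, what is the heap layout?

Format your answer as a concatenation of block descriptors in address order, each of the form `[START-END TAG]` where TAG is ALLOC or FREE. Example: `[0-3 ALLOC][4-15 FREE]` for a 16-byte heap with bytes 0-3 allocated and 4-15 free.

Op 1: a = malloc(13) -> a = 0; heap: [0-12 ALLOC][13-48 FREE]
Op 2: a = realloc(a, 19) -> a = 0; heap: [0-18 ALLOC][19-48 FREE]
Op 3: free(a) -> (freed a); heap: [0-48 FREE]
Op 4: b = malloc(3) -> b = 0; heap: [0-2 ALLOC][3-48 FREE]
Op 5: c = malloc(12) -> c = 3; heap: [0-2 ALLOC][3-14 ALLOC][15-48 FREE]
Op 6: d = malloc(15) -> d = 15; heap: [0-2 ALLOC][3-14 ALLOC][15-29 ALLOC][30-48 FREE]
Op 7: e = malloc(6) -> e = 30; heap: [0-2 ALLOC][3-14 ALLOC][15-29 ALLOC][30-35 ALLOC][36-48 FREE]

Answer: [0-2 ALLOC][3-14 ALLOC][15-29 ALLOC][30-35 ALLOC][36-48 FREE]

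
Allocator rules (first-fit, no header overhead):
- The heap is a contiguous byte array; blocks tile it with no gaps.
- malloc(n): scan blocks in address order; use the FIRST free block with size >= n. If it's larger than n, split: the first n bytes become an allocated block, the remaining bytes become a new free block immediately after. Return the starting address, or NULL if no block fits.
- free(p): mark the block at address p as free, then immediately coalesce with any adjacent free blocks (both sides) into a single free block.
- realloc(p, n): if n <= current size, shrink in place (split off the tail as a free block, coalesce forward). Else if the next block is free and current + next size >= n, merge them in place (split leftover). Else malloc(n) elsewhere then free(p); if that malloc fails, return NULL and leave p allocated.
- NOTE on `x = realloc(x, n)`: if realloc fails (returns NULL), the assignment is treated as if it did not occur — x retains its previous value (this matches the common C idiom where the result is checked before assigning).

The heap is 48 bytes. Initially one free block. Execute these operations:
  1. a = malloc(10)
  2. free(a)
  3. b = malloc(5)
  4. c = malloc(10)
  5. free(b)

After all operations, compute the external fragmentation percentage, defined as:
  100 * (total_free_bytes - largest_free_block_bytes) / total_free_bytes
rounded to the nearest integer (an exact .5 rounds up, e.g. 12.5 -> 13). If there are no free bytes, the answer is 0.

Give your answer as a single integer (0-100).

Op 1: a = malloc(10) -> a = 0; heap: [0-9 ALLOC][10-47 FREE]
Op 2: free(a) -> (freed a); heap: [0-47 FREE]
Op 3: b = malloc(5) -> b = 0; heap: [0-4 ALLOC][5-47 FREE]
Op 4: c = malloc(10) -> c = 5; heap: [0-4 ALLOC][5-14 ALLOC][15-47 FREE]
Op 5: free(b) -> (freed b); heap: [0-4 FREE][5-14 ALLOC][15-47 FREE]
Free blocks: [5 33] total_free=38 largest=33 -> 100*(38-33)/38 = 500/38 ≈ 13.158 -> rounds to 13

Answer: 13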